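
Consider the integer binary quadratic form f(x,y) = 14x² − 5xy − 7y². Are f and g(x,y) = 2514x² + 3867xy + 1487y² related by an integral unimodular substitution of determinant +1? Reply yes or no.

D₁ = 417, D₂ = 417
river cycle of f (length 18): (-7, 19, 2), (2, 17, -16), (-16, 15, 3), (3, 15, -16), (-16, 17, 2), (2, 19, -7), (-7, 9, 12), (12, 15, -4), (-4, 17, 8), (8, 15, -6), … (8 more)
river cycle of g (length 18): (-7, 19, 2), (2, 17, -16), (-16, 15, 3), (3, 15, -16), (-16, 17, 2), (2, 19, -7), (-7, 9, 12), (12, 15, -4), (-4, 17, 8), (8, 15, -6), … (8 more)
cycles coincide ⇒ equivalent

yes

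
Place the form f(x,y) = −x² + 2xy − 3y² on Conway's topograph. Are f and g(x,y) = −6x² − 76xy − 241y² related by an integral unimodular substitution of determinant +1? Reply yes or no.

D₁ = -8, D₂ = -8
f is negative-definite; reduce −f:
−f: translate: b→0 (≡-2 mod 2), so (1,-2,3)→(1,0,2)
−f: reduced (well bottom): (1,0,2) with a≤c, −a<b≤a
flip sign back: reduced form of f is (-1,0,-2)
g is negative-definite; reduce −g:
−g: translate: b→4 (≡76 mod 12), so (6,76,241)→(6,4,1)
−g: flip: (6,4,1)→(1,-4,6)
−g: translate: b→0 (≡-4 mod 2), so (1,-4,6)→(1,0,2)
−g: reduced (well bottom): (1,0,2) with a≤c, −a<b≤a
flip sign back: reduced form of g is (-1,0,-2)
reduced forms (-1, 0, -2) vs (-1, 0, -2) ⇒ equivalent

yes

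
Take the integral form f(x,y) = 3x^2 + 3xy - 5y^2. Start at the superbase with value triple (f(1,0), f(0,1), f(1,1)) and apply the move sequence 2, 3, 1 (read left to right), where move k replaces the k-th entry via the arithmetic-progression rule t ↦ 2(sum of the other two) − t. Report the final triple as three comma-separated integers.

start (3,-5,1) = (f(1,0),f(0,1),f(1,1))
replace slot 2: 2·(3+1) − (-5) = 13 → (3,13,1)
replace slot 3: 2·(3+13) − 1 = 31 → (3,13,31)
replace slot 1: 2·(13+31) − 3 = 85 → (85,13,31)

85,13,31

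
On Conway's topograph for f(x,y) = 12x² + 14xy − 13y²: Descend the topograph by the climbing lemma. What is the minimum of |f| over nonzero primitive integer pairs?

river: ρ → (-13,12,13)
river: ρ → (13,14,-12)
river: ρ → (-12,10,15)
river: ρ → (15,20,-7)
river: ρ → (-7,22,12)
river: ρ → (12,26,-3)
river: ρ → (-3,28,3)
river: ρ → (3,26,-12)
river: ρ → (-12,22,7)
river: ρ → (7,20,-15)
river: ρ → (-15,10,12)
river: ρ → (12,14,-13)
closes: descent 0, river 12
min |a| on river = 3

3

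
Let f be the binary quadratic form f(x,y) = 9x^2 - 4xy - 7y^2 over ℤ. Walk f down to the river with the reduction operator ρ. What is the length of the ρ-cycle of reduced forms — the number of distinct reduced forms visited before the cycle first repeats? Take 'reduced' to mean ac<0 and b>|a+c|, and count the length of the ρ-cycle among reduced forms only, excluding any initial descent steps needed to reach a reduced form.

D = 268, ⌊√D⌋ = 16
descent: ρ → (-7,4,9)  [lands on river]
river: ρ → (9,14,-2)
river: ρ → (-2,14,9)
river: ρ → (9,4,-7)
river: ρ → (-7,10,6)
river: ρ → (6,14,-3)
river: ρ → (-3,16,1)
river: ρ → (1,16,-3)
river: ρ → (-3,14,6)
river: ρ → (6,10,-7)
ρ-cycle length = 10 (tail of 1 descent step not counted)

10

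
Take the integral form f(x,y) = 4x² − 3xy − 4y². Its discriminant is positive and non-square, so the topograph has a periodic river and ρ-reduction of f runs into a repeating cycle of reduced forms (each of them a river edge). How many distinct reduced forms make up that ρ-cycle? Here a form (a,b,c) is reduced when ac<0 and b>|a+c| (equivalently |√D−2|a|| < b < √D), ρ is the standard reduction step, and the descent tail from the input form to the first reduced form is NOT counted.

D = 73, ⌊√D⌋ = 8
descent: ρ → (-4,3,4)  [lands on river]
river: ρ → (4,5,-3)
river: ρ → (-3,7,2)
river: ρ → (2,5,-6)
river: ρ → (-6,7,1)
river: ρ → (1,7,-6)
river: ρ → (-6,5,2)
river: ρ → (2,7,-3)
river: ρ → (-3,5,4)
river: ρ → (4,3,-4)
river: ρ → (-4,5,3)
river: ρ → (3,7,-2)
river: ρ → (-2,5,6)
river: ρ → (6,7,-1)
river: ρ → (-1,7,6)
river: ρ → (6,5,-2)
river: ρ → (-2,7,3)
river: ρ → (3,5,-4)
ρ-cycle length = 18 (tail of 1 descent step not counted)

18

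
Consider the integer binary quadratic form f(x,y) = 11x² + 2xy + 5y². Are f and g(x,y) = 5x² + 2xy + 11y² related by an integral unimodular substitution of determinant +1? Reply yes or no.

D₁ = -216, D₂ = -216
f: flip: (11,2,5)→(5,-2,11)
f: reduced (well bottom): (5,-2,11) with a≤c, −a<b≤a
g: reduced (well bottom): (5,2,11) with a≤c, −a<b≤a
reduced forms (5, -2, 11) vs (5, 2, 11) ⇒ inequivalent

no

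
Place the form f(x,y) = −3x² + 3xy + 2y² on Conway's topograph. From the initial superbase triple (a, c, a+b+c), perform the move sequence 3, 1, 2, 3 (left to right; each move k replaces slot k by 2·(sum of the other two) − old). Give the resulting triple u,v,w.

start (-3,2,2) = (f(1,0),f(0,1),f(1,1))
replace slot 3: 2·((-3)+2) − 2 = -4 → (-3,2,-4)
replace slot 1: 2·(2+(-4)) − (-3) = -1 → (-1,2,-4)
replace slot 2: 2·((-1)+(-4)) − 2 = -12 → (-1,-12,-4)
replace slot 3: 2·((-1)+(-12)) − (-4) = -22 → (-1,-12,-22)

-1,-12,-22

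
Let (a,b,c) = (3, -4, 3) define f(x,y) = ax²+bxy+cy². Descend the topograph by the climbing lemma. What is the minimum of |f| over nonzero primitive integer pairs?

translate: b→2 (≡-4 mod 6), so (3,-4,3)→(3,2,2)
flip: (3,2,2)→(2,-2,3)
translate: b→2 (≡-2 mod 4), so (2,-2,3)→(2,2,3)
reduced (well bottom): (2,2,3) with a≤c, −a<b≤a
well minimum = a = 2

2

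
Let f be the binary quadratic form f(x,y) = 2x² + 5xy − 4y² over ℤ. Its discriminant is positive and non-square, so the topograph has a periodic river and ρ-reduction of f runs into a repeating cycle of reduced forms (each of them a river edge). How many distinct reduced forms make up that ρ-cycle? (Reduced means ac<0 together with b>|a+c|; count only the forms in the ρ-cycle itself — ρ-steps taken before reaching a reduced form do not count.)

D = 57, ⌊√D⌋ = 7
river: ρ → (-4,3,3)
river: ρ → (3,3,-4)
river: ρ → (-4,5,2)
river: ρ → (2,7,-1)
river: ρ → (-1,7,2)
river: ρ → (2,5,-4)
ρ-cycle length = 6 (tail of 0 descent steps not counted)

6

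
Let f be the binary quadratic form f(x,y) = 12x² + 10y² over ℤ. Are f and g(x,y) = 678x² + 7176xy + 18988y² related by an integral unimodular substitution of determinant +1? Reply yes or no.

D₁ = -480, D₂ = -480
f: flip: (12,0,10)→(10,0,12)
f: reduced (well bottom): (10,0,12) with a≤c, −a<b≤a
g: translate: b→396 (≡7176 mod 1356), so (678,7176,18988)→(678,396,58)
g: flip: (678,396,58)→(58,-396,678)
g: translate: b→-48 (≡-396 mod 116), so (58,-396,678)→(58,-48,12)
g: flip: (58,-48,12)→(12,48,58)
g: translate: b→0 (≡48 mod 24), so (12,48,58)→(12,0,10)
g: flip: (12,0,10)→(10,0,12)
g: reduced (well bottom): (10,0,12) with a≤c, −a<b≤a
reduced forms (10, 0, 12) vs (10, 0, 12) ⇒ equivalent

yes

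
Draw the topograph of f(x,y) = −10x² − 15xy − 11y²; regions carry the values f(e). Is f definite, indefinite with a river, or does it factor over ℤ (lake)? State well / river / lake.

D = b²−4ac = (-15)² − 4·(-10)·(-11) = -215
D < 0 ⇒ definite ⇒ every region one sign ⇒ single well

well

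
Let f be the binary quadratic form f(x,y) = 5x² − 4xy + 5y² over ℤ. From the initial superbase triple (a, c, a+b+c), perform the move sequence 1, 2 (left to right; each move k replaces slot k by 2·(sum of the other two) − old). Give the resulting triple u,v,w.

start (5,5,6) = (f(1,0),f(0,1),f(1,1))
replace slot 1: 2·(5+6) − 5 = 17 → (17,5,6)
replace slot 2: 2·(17+6) − 5 = 41 → (17,41,6)

17,41,6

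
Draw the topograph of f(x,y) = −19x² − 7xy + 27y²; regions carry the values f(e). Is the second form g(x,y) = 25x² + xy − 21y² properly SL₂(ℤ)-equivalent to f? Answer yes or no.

D₁ = 2101, D₂ = 2101
river cycle of f (length 10): (-19, 31, 15), (15, 29, -21), (-21, 13, 23), (23, 33, -11), (-11, 33, 23), (23, 13, -21), (-21, 29, 15), (15, 31, -19), (-19, 45, 1), (1, 45, -19)
river cycle of g (length 8): (-21, 41, 5), (5, 39, -29), (-29, 19, 15), (15, 41, -7), (-7, 43, 9), (9, 29, -35), (-35, 41, 3), (3, 43, -21)
cycles differ ⇒ inequivalent

no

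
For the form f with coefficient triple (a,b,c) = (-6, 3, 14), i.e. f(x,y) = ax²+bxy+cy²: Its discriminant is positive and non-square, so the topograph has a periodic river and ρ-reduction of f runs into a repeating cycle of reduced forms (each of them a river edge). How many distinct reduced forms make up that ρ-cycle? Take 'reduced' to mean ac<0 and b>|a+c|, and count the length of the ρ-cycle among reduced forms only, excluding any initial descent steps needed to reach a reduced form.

D = 345, ⌊√D⌋ = 18
descent: ρ → (14,-3,-6)
descent: ρ → (-6,15,5)  [lands on river]
river: ρ → (5,15,-6)
river: ρ → (-6,9,11)
river: ρ → (11,13,-4)
river: ρ → (-4,11,14)
river: ρ → (14,17,-1)
river: ρ → (-1,17,14)
river: ρ → (14,11,-4)
river: ρ → (-4,13,11)
river: ρ → (11,9,-6)
ρ-cycle length = 10 (tail of 2 descent steps not counted)

10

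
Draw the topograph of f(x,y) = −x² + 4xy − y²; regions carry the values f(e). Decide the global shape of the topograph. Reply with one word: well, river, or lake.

D = b²−4ac = 4² − 4·(-1)·(-1) = 12
D > 0 non-square ⇒ indefinite ⇒ periodic river

river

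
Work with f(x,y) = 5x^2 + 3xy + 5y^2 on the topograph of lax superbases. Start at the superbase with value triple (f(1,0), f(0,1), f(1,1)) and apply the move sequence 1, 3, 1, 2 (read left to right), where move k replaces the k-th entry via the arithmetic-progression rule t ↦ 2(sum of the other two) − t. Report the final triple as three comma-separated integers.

start (5,5,13) = (f(1,0),f(0,1),f(1,1))
replace slot 1: 2·(5+13) − 5 = 31 → (31,5,13)
replace slot 3: 2·(31+5) − 13 = 59 → (31,5,59)
replace slot 1: 2·(5+59) − 31 = 97 → (97,5,59)
replace slot 2: 2·(97+59) − 5 = 307 → (97,307,59)

97,307,59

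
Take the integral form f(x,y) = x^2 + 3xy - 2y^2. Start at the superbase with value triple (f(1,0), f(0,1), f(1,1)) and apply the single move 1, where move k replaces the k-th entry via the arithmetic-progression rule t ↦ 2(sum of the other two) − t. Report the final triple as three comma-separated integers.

start (1,-2,2) = (f(1,0),f(0,1),f(1,1))
replace slot 1: 2·((-2)+2) − 1 = -1 → (-1,-2,2)

-1,-2,2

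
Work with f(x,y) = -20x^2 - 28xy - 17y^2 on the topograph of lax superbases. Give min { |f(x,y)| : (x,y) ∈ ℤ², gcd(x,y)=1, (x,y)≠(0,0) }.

translate: b→-12 (≡28 mod 40), so (20,28,17)→(20,-12,9)
flip: (20,-12,9)→(9,12,20)
translate: b→-6 (≡12 mod 18), so (9,12,20)→(9,-6,17)
reduced (well bottom): (9,-6,17) with a≤c, −a<b≤a
well minimum |f| = |-9| = 9 (negative-definite)

9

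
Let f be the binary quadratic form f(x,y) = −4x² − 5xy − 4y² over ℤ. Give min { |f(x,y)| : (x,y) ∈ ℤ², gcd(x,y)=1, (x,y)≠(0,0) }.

translate: b→-3 (≡5 mod 8), so (4,5,4)→(4,-3,3)
flip: (4,-3,3)→(3,3,4)
reduced (well bottom): (3,3,4) with a≤c, −a<b≤a
well minimum |f| = |-3| = 3 (negative-definite)

3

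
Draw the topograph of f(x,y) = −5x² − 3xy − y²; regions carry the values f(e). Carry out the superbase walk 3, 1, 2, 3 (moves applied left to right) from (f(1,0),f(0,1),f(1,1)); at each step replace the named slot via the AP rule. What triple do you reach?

start (-5,-1,-9) = (f(1,0),f(0,1),f(1,1))
replace slot 3: 2·((-5)+(-1)) − (-9) = -3 → (-5,-1,-3)
replace slot 1: 2·((-1)+(-3)) − (-5) = -3 → (-3,-1,-3)
replace slot 2: 2·((-3)+(-3)) − (-1) = -11 → (-3,-11,-3)
replace slot 3: 2·((-3)+(-11)) − (-3) = -25 → (-3,-11,-25)

-3,-11,-25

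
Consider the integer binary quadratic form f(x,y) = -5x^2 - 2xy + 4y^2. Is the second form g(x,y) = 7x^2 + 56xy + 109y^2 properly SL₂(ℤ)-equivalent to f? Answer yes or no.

D₁ = 84, D₂ = 84
river cycle of f (length 6): (4, 2, -5), (-5, 8, 1), (1, 8, -5), (-5, 2, 4), (4, 6, -3), (-3, 6, 4)
river cycle of g (length 6): (-3, 6, 4), (4, 2, -5), (-5, 8, 1), (1, 8, -5), (-5, 2, 4), (4, 6, -3)
cycles coincide ⇒ equivalent

yes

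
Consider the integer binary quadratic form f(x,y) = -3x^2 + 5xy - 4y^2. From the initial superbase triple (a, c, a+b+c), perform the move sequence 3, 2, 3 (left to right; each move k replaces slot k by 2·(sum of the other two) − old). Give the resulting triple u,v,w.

start (-3,-4,-2) = (f(1,0),f(0,1),f(1,1))
replace slot 3: 2·((-3)+(-4)) − (-2) = -12 → (-3,-4,-12)
replace slot 2: 2·((-3)+(-12)) − (-4) = -26 → (-3,-26,-12)
replace slot 3: 2·((-3)+(-26)) − (-12) = -46 → (-3,-26,-46)

-3,-26,-46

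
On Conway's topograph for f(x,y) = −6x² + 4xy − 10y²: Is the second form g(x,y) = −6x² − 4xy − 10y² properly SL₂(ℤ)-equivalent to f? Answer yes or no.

D₁ = -224, D₂ = -224
f is negative-definite; reduce −f:
−f: reduced (well bottom): (6,-4,10) with a≤c, −a<b≤a
flip sign back: reduced form of f is (-6,4,-10)
g is negative-definite; reduce −g:
−g: reduced (well bottom): (6,4,10) with a≤c, −a<b≤a
flip sign back: reduced form of g is (-6,-4,-10)
reduced forms (-6, 4, -10) vs (-6, -4, -10) ⇒ inequivalent

no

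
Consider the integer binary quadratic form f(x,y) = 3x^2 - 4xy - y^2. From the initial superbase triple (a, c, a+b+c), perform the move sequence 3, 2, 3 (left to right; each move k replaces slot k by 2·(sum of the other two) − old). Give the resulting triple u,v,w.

start (3,-1,-2) = (f(1,0),f(0,1),f(1,1))
replace slot 3: 2·(3+(-1)) − (-2) = 6 → (3,-1,6)
replace slot 2: 2·(3+6) − (-1) = 19 → (3,19,6)
replace slot 3: 2·(3+19) − 6 = 38 → (3,19,38)

3,19,38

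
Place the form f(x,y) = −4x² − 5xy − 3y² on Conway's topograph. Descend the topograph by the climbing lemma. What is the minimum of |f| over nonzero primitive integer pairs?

translate: b→-3 (≡5 mod 8), so (4,5,3)→(4,-3,2)
flip: (4,-3,2)→(2,3,4)
translate: b→-1 (≡3 mod 4), so (2,3,4)→(2,-1,3)
reduced (well bottom): (2,-1,3) with a≤c, −a<b≤a
well minimum |f| = |-2| = 2 (negative-definite)

2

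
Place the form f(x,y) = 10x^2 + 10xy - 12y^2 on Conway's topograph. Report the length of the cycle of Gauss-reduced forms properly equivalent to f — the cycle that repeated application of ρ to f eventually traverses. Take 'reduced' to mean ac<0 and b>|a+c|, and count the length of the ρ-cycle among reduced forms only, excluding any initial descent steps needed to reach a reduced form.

D = 580, ⌊√D⌋ = 24
river: ρ → (-12,14,8)
river: ρ → (8,18,-8)
river: ρ → (-8,14,12)
river: ρ → (12,10,-10)
river: ρ → (-10,10,12)
river: ρ → (12,14,-8)
river: ρ → (-8,18,8)
river: ρ → (8,14,-12)
river: ρ → (-12,10,10)
river: ρ → (10,10,-12)
ρ-cycle length = 10 (tail of 0 descent steps not counted)

10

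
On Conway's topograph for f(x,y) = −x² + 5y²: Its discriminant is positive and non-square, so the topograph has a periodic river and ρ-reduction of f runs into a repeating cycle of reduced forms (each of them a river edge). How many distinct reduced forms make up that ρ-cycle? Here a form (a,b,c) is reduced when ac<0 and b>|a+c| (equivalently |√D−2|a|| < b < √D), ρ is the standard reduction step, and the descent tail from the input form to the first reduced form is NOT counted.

D = 20, ⌊√D⌋ = 4
descent: ρ → (5,0,-1)
descent: ρ → (-1,4,1)  [lands on river]
river: ρ → (1,4,-1)
ρ-cycle length = 2 (tail of 2 descent steps not counted)

2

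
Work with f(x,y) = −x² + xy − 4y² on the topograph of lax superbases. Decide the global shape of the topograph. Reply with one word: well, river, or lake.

D = b²−4ac = 1² − 4·(-1)·(-4) = -15
D < 0 ⇒ definite ⇒ every region one sign ⇒ single well

well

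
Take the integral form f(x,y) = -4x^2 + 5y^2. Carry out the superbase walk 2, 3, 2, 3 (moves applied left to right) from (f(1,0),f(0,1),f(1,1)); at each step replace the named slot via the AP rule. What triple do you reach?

start (-4,5,1) = (f(1,0),f(0,1),f(1,1))
replace slot 2: 2·((-4)+1) − 5 = -11 → (-4,-11,1)
replace slot 3: 2·((-4)+(-11)) − 1 = -31 → (-4,-11,-31)
replace slot 2: 2·((-4)+(-31)) − (-11) = -59 → (-4,-59,-31)
replace slot 3: 2·((-4)+(-59)) − (-31) = -95 → (-4,-59,-95)

-4,-59,-95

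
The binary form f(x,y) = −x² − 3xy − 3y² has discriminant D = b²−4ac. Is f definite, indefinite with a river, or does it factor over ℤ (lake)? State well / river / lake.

D = b²−4ac = (-3)² − 4·(-1)·(-3) = -3
D < 0 ⇒ definite ⇒ every region one sign ⇒ single well

well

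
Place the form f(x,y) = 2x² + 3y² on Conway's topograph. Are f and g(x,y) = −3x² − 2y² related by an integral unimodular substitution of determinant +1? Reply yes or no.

D₁ = -24, D₂ = -24
f: reduced (well bottom): (2,0,3) with a≤c, −a<b≤a
g is negative-definite; reduce −g:
−g: flip: (3,0,2)→(2,0,3)
−g: reduced (well bottom): (2,0,3) with a≤c, −a<b≤a
flip sign back: reduced form of g is (-2,0,-3)
reduced forms (2, 0, 3) vs (-2, 0, -3) ⇒ inequivalent

no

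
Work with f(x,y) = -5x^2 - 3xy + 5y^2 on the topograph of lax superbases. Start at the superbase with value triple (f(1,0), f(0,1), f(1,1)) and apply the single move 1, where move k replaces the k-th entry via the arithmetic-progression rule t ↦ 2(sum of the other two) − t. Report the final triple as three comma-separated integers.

start (-5,5,-3) = (f(1,0),f(0,1),f(1,1))
replace slot 1: 2·(5+(-3)) − (-5) = 9 → (9,5,-3)

9,5,-3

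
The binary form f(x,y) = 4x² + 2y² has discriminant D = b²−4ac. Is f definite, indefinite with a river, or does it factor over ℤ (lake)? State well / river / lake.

D = b²−4ac = 0² − 4·4·2 = -32
D < 0 ⇒ definite ⇒ every region one sign ⇒ single well

well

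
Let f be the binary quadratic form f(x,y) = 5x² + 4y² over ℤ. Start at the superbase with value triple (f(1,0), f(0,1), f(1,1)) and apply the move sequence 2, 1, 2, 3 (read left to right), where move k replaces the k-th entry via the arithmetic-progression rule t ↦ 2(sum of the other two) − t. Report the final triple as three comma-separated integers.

start (5,4,9) = (f(1,0),f(0,1),f(1,1))
replace slot 2: 2·(5+9) − 4 = 24 → (5,24,9)
replace slot 1: 2·(24+9) − 5 = 61 → (61,24,9)
replace slot 2: 2·(61+9) − 24 = 116 → (61,116,9)
replace slot 3: 2·(61+116) − 9 = 345 → (61,116,345)

61,116,345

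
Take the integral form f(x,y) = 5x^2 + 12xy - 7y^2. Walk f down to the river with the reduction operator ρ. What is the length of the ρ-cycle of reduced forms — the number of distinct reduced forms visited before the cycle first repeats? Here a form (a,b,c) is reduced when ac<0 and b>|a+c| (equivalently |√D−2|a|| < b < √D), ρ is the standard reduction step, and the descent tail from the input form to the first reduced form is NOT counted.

D = 284, ⌊√D⌋ = 16
river: ρ → (-7,16,1)
river: ρ → (1,16,-7)
river: ρ → (-7,12,5)
river: ρ → (5,8,-11)
river: ρ → (-11,14,2)
river: ρ → (2,14,-11)
river: ρ → (-11,8,5)
river: ρ → (5,12,-7)
ρ-cycle length = 8 (tail of 0 descent steps not counted)

8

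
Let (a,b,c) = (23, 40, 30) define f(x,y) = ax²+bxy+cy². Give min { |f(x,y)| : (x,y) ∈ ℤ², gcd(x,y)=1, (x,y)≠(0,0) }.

translate: b→-6 (≡40 mod 46), so (23,40,30)→(23,-6,13)
flip: (23,-6,13)→(13,6,23)
reduced (well bottom): (13,6,23) with a≤c, −a<b≤a
well minimum = a = 13

13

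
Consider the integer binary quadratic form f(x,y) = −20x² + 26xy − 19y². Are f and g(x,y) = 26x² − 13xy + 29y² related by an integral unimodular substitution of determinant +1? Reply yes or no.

D₁ = -844, D₂ = -2847
discriminants differ ⇒ not SL₂(ℤ)-equivalent

no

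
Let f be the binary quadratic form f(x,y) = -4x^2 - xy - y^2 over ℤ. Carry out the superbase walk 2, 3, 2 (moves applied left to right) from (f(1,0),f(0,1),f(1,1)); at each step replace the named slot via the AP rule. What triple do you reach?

start (-4,-1,-6) = (f(1,0),f(0,1),f(1,1))
replace slot 2: 2·((-4)+(-6)) − (-1) = -19 → (-4,-19,-6)
replace slot 3: 2·((-4)+(-19)) − (-6) = -40 → (-4,-19,-40)
replace slot 2: 2·((-4)+(-40)) − (-19) = -69 → (-4,-69,-40)

-4,-69,-40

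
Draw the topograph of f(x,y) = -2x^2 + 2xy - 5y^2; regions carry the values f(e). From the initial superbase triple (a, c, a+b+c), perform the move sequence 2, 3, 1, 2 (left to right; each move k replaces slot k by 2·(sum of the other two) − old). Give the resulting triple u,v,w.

start (-2,-5,-5) = (f(1,0),f(0,1),f(1,1))
replace slot 2: 2·((-2)+(-5)) − (-5) = -9 → (-2,-9,-5)
replace slot 3: 2·((-2)+(-9)) − (-5) = -17 → (-2,-9,-17)
replace slot 1: 2·((-9)+(-17)) − (-2) = -50 → (-50,-9,-17)
replace slot 2: 2·((-50)+(-17)) − (-9) = -125 → (-50,-125,-17)

-50,-125,-17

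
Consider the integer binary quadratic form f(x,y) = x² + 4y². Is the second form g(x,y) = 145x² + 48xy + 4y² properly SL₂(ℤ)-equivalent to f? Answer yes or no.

D₁ = -16, D₂ = -16
f: reduced (well bottom): (1,0,4) with a≤c, −a<b≤a
g: flip: (145,48,4)→(4,-48,145)
g: translate: b→0 (≡-48 mod 8), so (4,-48,145)→(4,0,1)
g: flip: (4,0,1)→(1,0,4)
g: reduced (well bottom): (1,0,4) with a≤c, −a<b≤a
reduced forms (1, 0, 4) vs (1, 0, 4) ⇒ equivalent

yes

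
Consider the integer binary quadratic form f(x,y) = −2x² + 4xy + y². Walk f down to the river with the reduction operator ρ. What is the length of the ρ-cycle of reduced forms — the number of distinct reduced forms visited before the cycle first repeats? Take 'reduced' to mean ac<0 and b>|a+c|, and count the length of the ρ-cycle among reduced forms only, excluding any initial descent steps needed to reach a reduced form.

D = 24, ⌊√D⌋ = 4
river: ρ → (1,4,-2)
river: ρ → (-2,4,1)
ρ-cycle length = 2 (tail of 0 descent steps not counted)

2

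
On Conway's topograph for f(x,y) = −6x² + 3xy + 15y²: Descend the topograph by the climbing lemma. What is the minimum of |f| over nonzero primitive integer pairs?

descent: ρ → (15,-3,-6)
descent: ρ → (-6,15,6)  [lands on river]
river: ρ → (6,9,-12)
river: ρ → (-12,15,3)
river: ρ → (3,15,-12)
river: ρ → (-12,9,6)
river: ρ → (6,15,-6)
river: ρ → (-6,9,12)
river: ρ → (12,15,-3)
river: ρ → (-3,15,12)
river: ρ → (12,9,-6)
closes: descent 2, river 10
min |a| on river = 3

3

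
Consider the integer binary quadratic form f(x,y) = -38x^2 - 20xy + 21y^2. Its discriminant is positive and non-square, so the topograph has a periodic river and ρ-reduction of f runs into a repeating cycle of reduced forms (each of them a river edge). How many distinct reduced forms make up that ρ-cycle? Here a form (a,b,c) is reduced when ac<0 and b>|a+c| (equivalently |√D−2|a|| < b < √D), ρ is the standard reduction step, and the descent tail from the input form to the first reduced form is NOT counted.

D = 3592, ⌊√D⌋ = 59
descent: ρ → (21,20,-38)  [lands on river]
river: ρ → (-38,56,3)
river: ρ → (3,58,-19)
river: ρ → (-19,56,6)
river: ρ → (6,52,-37)
river: ρ → (-37,22,21)
ρ-cycle length = 6 (tail of 1 descent step not counted)

6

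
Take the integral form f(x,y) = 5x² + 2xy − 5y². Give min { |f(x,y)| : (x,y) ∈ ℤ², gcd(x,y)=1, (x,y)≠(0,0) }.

river: ρ → (-5,8,2)
river: ρ → (2,8,-5)
river: ρ → (-5,2,5)
river: ρ → (5,8,-2)
river: ρ → (-2,8,5)
river: ρ → (5,2,-5)
closes: descent 0, river 6
min |a| on river = 2

2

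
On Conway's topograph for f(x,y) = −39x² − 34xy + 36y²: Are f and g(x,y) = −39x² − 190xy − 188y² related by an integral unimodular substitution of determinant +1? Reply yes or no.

D₁ = 6772, D₂ = 6772
river cycle of f (length 66): (36, 34, -39), (-39, 44, 31), (31, 80, -3), (-3, 82, 4), (4, 78, -43), (-43, 8, 39), (39, 70, -12), (-12, 74, 27), (27, 34, -52), (-52, 70, 9), … (56 more)
river cycle of g (length 66): (-37, 38, 36), (36, 34, -39), (-39, 44, 31), (31, 80, -3), (-3, 82, 4), (4, 78, -43), (-43, 8, 39), (39, 70, -12), (-12, 74, 27), (27, 34, -52), … (56 more)
cycles coincide ⇒ equivalent

yes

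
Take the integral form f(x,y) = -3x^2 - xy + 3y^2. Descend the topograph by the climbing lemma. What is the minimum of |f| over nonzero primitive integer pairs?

descent: ρ → (3,1,-3)  [lands on river]
river: ρ → (-3,5,1)
river: ρ → (1,5,-3)
river: ρ → (-3,1,3)
river: ρ → (3,5,-1)
river: ρ → (-1,5,3)
closes: descent 1, river 6
min |a| on river = 1

1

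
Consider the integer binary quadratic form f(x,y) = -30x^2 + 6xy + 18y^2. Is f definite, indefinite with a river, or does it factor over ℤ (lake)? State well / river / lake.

D = b²−4ac = 6² − 4·(-30)·18 = 2196
D > 0 non-square ⇒ indefinite ⇒ periodic river

river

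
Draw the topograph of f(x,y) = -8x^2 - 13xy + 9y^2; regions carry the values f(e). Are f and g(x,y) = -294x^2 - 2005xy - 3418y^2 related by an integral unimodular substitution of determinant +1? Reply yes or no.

D₁ = 457, D₂ = 457
river cycle of f (length 46): (9, 13, -8), (-8, 19, 3), (3, 17, -14), (-14, 11, 6), (6, 13, -12), (-12, 11, 7), (7, 17, -6), (-6, 19, 4), (4, 21, -1), (-1, 21, 4), … (36 more)
river cycle of g (length 46): (-8, 19, 3), (3, 17, -14), (-14, 11, 6), (6, 13, -12), (-12, 11, 7), (7, 17, -6), (-6, 19, 4), (4, 21, -1), (-1, 21, 4), (4, 19, -6), … (36 more)
cycles coincide ⇒ equivalent

yes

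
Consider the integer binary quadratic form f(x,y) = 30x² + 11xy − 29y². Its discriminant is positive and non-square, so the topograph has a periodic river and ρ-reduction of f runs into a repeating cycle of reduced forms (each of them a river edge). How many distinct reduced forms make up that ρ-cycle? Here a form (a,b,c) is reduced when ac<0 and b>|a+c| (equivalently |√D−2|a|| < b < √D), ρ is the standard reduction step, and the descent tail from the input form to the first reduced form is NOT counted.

D = 3601, ⌊√D⌋ = 60
river: ρ → (-29,47,12)
river: ρ → (12,49,-25)
river: ρ → (-25,51,10)
river: ρ → (10,49,-30)
river: ρ → (-30,11,29)
river: ρ → (29,47,-12)
river: ρ → (-12,49,25)
river: ρ → (25,51,-10)
river: ρ → (-10,49,30)
river: ρ → (30,11,-29)
ρ-cycle length = 10 (tail of 0 descent steps not counted)

10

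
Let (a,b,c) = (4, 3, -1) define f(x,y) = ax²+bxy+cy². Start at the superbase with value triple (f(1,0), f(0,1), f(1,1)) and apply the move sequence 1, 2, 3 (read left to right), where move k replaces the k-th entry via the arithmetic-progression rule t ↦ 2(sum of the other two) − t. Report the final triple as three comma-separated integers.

start (4,-1,6) = (f(1,0),f(0,1),f(1,1))
replace slot 1: 2·((-1)+6) − 4 = 6 → (6,-1,6)
replace slot 2: 2·(6+6) − (-1) = 25 → (6,25,6)
replace slot 3: 2·(6+25) − 6 = 56 → (6,25,56)

6,25,56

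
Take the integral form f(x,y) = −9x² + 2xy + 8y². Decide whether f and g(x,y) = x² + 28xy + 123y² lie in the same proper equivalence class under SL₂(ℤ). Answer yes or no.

D₁ = 292, D₂ = 292
river cycle of f (length 14): (8, 14, -3), (-3, 16, 3), (3, 14, -8), (-8, 2, 9), (9, 16, -1), (-1, 16, 9), (9, 2, -8), (-8, 14, 3), (3, 16, -3), (-3, 14, 8), … (4 more)
river cycle of g (length 14): (1, 16, -9), (-9, 2, 8), (8, 14, -3), (-3, 16, 3), (3, 14, -8), (-8, 2, 9), (9, 16, -1), (-1, 16, 9), (9, 2, -8), (-8, 14, 3), … (4 more)
cycles coincide ⇒ equivalent

yes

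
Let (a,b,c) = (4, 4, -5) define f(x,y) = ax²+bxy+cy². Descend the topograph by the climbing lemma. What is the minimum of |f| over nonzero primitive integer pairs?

river: ρ → (-5,6,3)
river: ρ → (3,6,-5)
river: ρ → (-5,4,4)
river: ρ → (4,4,-5)
closes: descent 0, river 4
min |a| on river = 3

3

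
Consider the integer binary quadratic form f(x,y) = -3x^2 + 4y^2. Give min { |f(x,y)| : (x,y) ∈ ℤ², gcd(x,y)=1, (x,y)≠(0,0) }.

descent: ρ → (4,0,-3)
descent: ρ → (-3,6,1)  [lands on river]
river: ρ → (1,6,-3)
closes: descent 2, river 2
min |a| on river = 1

1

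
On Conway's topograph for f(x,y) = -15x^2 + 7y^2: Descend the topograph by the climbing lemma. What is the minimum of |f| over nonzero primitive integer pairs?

descent: ρ → (7,14,-8)  [lands on river]
river: ρ → (-8,18,3)
river: ρ → (3,18,-8)
river: ρ → (-8,14,7)
closes: descent 1, river 4
min |a| on river = 3

3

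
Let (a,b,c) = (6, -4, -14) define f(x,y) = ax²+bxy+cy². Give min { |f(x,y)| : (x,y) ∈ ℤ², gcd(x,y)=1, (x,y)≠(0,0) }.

descent: ρ → (-14,4,6)
descent: ρ → (6,8,-12)  [lands on river]
river: ρ → (-12,16,2)
river: ρ → (2,16,-12)
river: ρ → (-12,8,6)
river: ρ → (6,16,-4)
river: ρ → (-4,16,6)
closes: descent 2, river 6
min |a| on river = 2

2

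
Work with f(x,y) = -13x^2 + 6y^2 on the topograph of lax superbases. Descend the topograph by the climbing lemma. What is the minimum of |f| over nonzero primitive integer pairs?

descent: ρ → (6,12,-7)  [lands on river]
river: ρ → (-7,16,2)
river: ρ → (2,16,-7)
river: ρ → (-7,12,6)
closes: descent 1, river 4
min |a| on river = 2

2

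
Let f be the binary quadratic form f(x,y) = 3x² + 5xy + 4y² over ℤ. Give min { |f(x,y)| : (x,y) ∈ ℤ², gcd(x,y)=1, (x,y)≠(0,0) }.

translate: b→-1 (≡5 mod 6), so (3,5,4)→(3,-1,2)
flip: (3,-1,2)→(2,1,3)
reduced (well bottom): (2,1,3) with a≤c, −a<b≤a
well minimum = a = 2

2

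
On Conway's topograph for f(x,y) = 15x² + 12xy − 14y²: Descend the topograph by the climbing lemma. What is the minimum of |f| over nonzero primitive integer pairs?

river: ρ → (-14,16,13)
river: ρ → (13,10,-17)
river: ρ → (-17,24,6)
river: ρ → (6,24,-17)
river: ρ → (-17,10,13)
river: ρ → (13,16,-14)
river: ρ → (-14,12,15)
river: ρ → (15,18,-11)
river: ρ → (-11,26,7)
river: ρ → (7,30,-3)
river: ρ → (-3,30,7)
river: ρ → (7,26,-11)
river: ρ → (-11,18,15)
river: ρ → (15,12,-14)
closes: descent 0, river 14
min |a| on river = 3

3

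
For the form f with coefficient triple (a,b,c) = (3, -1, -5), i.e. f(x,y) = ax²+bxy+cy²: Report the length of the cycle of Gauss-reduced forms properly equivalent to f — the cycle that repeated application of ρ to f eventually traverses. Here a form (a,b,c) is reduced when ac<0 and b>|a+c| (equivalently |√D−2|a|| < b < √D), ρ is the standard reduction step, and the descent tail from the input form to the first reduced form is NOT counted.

D = 61, ⌊√D⌋ = 7
descent: ρ → (-5,1,3)
descent: ρ → (3,5,-3)  [lands on river]
river: ρ → (-3,7,1)
river: ρ → (1,7,-3)
river: ρ → (-3,5,3)
river: ρ → (3,7,-1)
river: ρ → (-1,7,3)
ρ-cycle length = 6 (tail of 2 descent steps not counted)

6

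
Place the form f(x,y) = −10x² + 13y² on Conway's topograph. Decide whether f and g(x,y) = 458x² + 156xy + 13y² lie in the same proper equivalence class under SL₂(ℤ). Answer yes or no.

D₁ = 520, D₂ = 520
river cycle of f (length 6): (-10, 20, 3), (3, 22, -3), (-3, 20, 10), (10, 20, -3), (-3, 22, 3), (3, 20, -10)
river cycle of g (length 6): (-10, 20, 3), (3, 22, -3), (-3, 20, 10), (10, 20, -3), (-3, 22, 3), (3, 20, -10)
cycles coincide ⇒ equivalent

yes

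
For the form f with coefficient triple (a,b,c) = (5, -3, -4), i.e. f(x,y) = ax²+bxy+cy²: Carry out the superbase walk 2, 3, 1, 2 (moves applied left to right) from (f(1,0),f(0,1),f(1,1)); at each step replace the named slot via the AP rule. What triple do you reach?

start (5,-4,-2) = (f(1,0),f(0,1),f(1,1))
replace slot 2: 2·(5+(-2)) − (-4) = 10 → (5,10,-2)
replace slot 3: 2·(5+10) − (-2) = 32 → (5,10,32)
replace slot 1: 2·(10+32) − 5 = 79 → (79,10,32)
replace slot 2: 2·(79+32) − 10 = 212 → (79,212,32)

79,212,32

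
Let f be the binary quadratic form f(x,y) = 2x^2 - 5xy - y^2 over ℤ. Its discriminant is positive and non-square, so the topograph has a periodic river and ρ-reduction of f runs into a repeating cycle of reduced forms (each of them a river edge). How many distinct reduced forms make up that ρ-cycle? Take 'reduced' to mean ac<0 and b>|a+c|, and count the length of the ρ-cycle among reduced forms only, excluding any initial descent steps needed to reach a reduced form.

D = 33, ⌊√D⌋ = 5
descent: ρ → (-1,5,2)  [lands on river]
river: ρ → (2,3,-3)
river: ρ → (-3,3,2)
river: ρ → (2,5,-1)
ρ-cycle length = 4 (tail of 1 descent step not counted)

4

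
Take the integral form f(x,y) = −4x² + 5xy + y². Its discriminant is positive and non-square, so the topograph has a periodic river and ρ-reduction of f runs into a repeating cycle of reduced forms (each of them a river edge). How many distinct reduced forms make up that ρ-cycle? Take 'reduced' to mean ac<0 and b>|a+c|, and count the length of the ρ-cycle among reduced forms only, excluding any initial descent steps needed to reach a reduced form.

D = 41, ⌊√D⌋ = 6
river: ρ → (1,5,-4)
river: ρ → (-4,3,2)
river: ρ → (2,5,-2)
river: ρ → (-2,3,4)
river: ρ → (4,5,-1)
river: ρ → (-1,5,4)
river: ρ → (4,3,-2)
river: ρ → (-2,5,2)
river: ρ → (2,3,-4)
river: ρ → (-4,5,1)
ρ-cycle length = 10 (tail of 0 descent steps not counted)

10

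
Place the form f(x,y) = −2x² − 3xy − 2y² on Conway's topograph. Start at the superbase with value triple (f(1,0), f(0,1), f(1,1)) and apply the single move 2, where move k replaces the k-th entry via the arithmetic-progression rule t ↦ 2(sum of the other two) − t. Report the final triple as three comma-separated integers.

start (-2,-2,-7) = (f(1,0),f(0,1),f(1,1))
replace slot 2: 2·((-2)+(-7)) − (-2) = -16 → (-2,-16,-7)

-2,-16,-7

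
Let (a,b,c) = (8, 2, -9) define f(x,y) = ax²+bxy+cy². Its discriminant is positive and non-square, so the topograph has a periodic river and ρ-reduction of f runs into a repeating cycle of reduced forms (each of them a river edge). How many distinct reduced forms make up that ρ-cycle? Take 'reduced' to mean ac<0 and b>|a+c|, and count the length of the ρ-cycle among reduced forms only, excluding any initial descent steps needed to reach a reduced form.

D = 292, ⌊√D⌋ = 17
river: ρ → (-9,16,1)
river: ρ → (1,16,-9)
river: ρ → (-9,2,8)
river: ρ → (8,14,-3)
river: ρ → (-3,16,3)
river: ρ → (3,14,-8)
river: ρ → (-8,2,9)
river: ρ → (9,16,-1)
river: ρ → (-1,16,9)
river: ρ → (9,2,-8)
river: ρ → (-8,14,3)
river: ρ → (3,16,-3)
river: ρ → (-3,14,8)
river: ρ → (8,2,-9)
ρ-cycle length = 14 (tail of 0 descent steps not counted)

14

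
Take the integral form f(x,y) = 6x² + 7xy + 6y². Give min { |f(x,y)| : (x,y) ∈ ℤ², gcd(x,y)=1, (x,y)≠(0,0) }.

translate: b→-5 (≡7 mod 12), so (6,7,6)→(6,-5,5)
flip: (6,-5,5)→(5,5,6)
reduced (well bottom): (5,5,6) with a≤c, −a<b≤a
well minimum = a = 5

5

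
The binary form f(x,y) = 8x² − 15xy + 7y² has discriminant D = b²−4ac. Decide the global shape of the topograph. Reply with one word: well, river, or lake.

D = b²−4ac = (-15)² − 4·8·7 = 1
D = 1² is a perfect square ⇒ form factors over ℤ ⇒ lakes

lake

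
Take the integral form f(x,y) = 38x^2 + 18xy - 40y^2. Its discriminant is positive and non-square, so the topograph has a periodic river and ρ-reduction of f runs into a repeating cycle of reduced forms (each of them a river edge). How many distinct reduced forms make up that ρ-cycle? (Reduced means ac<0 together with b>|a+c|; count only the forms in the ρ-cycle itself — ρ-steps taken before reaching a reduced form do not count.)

D = 6404, ⌊√D⌋ = 80
river: ρ → (-40,62,16)
river: ρ → (16,66,-32)
river: ρ → (-32,62,20)
river: ρ → (20,58,-38)
river: ρ → (-38,18,40)
river: ρ → (40,62,-16)
river: ρ → (-16,66,32)
river: ρ → (32,62,-20)
river: ρ → (-20,58,38)
river: ρ → (38,18,-40)
ρ-cycle length = 10 (tail of 0 descent steps not counted)

10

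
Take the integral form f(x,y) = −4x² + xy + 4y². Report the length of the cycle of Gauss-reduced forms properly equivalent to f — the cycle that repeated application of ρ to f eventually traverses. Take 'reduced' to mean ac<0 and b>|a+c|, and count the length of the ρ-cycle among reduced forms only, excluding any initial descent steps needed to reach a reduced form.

D = 65, ⌊√D⌋ = 8
river: ρ → (4,7,-1)
river: ρ → (-1,7,4)
river: ρ → (4,1,-4)
river: ρ → (-4,7,1)
river: ρ → (1,7,-4)
river: ρ → (-4,1,4)
ρ-cycle length = 6 (tail of 0 descent steps not counted)

6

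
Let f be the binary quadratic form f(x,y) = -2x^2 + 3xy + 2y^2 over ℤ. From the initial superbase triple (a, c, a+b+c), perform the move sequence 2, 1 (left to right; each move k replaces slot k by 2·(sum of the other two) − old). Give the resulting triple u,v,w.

start (-2,2,3) = (f(1,0),f(0,1),f(1,1))
replace slot 2: 2·((-2)+3) − 2 = 0 → (-2,0,3)
replace slot 1: 2·(0+3) − (-2) = 8 → (8,0,3)

8,0,3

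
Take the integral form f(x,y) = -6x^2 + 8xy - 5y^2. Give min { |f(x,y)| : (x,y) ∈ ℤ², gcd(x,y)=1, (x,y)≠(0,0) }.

translate: b→4 (≡-8 mod 12), so (6,-8,5)→(6,4,3)
flip: (6,4,3)→(3,-4,6)
translate: b→2 (≡-4 mod 6), so (3,-4,6)→(3,2,5)
reduced (well bottom): (3,2,5) with a≤c, −a<b≤a
well minimum |f| = |-3| = 3 (negative-definite)

3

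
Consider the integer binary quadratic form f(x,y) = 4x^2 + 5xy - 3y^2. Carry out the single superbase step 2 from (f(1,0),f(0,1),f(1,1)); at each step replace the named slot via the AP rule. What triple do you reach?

start (4,-3,6) = (f(1,0),f(0,1),f(1,1))
replace slot 2: 2·(4+6) − (-3) = 23 → (4,23,6)

4,23,6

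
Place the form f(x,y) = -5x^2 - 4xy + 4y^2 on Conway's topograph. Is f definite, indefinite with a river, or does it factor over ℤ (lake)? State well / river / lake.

D = b²−4ac = (-4)² − 4·(-5)·4 = 96
D > 0 non-square ⇒ indefinite ⇒ periodic river

river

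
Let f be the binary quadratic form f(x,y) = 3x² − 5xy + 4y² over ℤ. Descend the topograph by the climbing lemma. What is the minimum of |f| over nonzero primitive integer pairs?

translate: b→1 (≡-5 mod 6), so (3,-5,4)→(3,1,2)
flip: (3,1,2)→(2,-1,3)
reduced (well bottom): (2,-1,3) with a≤c, −a<b≤a
well minimum = a = 2

2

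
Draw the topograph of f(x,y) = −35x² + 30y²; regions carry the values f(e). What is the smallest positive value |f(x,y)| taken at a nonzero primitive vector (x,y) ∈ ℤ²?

descent: ρ → (30,60,-5)  [lands on river]
river: ρ → (-5,60,30)
closes: descent 1, river 2
min |a| on river = 5

5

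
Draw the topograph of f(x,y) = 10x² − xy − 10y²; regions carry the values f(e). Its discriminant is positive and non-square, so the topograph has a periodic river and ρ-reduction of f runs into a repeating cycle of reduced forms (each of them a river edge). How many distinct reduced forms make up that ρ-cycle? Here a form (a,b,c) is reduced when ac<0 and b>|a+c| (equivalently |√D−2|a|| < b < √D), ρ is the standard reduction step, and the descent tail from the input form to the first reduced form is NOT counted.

D = 401, ⌊√D⌋ = 20
descent: ρ → (-10,1,10)  [lands on river]
river: ρ → (10,19,-1)
river: ρ → (-1,19,10)
river: ρ → (10,1,-10)
river: ρ → (-10,19,1)
river: ρ → (1,19,-10)
ρ-cycle length = 6 (tail of 1 descent step not counted)

6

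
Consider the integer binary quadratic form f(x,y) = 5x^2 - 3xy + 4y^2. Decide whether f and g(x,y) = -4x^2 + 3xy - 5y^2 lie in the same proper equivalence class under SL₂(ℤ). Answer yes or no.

D₁ = -71, D₂ = -71
f: flip: (5,-3,4)→(4,3,5)
f: reduced (well bottom): (4,3,5) with a≤c, −a<b≤a
g is negative-definite; reduce −g:
−g: reduced (well bottom): (4,-3,5) with a≤c, −a<b≤a
flip sign back: reduced form of g is (-4,3,-5)
reduced forms (4, 3, 5) vs (-4, 3, -5) ⇒ inequivalent

no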